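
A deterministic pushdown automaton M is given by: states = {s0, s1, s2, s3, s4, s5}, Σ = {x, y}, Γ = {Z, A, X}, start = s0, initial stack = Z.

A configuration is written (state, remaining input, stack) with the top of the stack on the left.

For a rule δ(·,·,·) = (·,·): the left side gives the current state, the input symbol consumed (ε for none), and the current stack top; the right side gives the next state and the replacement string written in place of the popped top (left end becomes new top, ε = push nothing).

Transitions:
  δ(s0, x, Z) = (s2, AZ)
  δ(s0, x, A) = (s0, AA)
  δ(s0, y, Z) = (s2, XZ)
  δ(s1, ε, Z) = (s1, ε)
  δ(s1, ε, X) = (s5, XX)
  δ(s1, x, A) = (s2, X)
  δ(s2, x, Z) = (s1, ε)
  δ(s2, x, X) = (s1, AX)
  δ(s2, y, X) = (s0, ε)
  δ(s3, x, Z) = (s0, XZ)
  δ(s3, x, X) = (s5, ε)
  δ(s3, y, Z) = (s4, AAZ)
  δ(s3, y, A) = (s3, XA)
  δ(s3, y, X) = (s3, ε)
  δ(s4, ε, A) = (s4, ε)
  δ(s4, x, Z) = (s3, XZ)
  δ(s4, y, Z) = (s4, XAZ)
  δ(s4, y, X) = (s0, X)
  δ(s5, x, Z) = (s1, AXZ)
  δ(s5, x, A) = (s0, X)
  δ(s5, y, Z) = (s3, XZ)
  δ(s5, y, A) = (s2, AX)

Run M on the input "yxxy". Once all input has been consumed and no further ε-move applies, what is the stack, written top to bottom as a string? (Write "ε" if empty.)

(s0, yxxy, Z)
  read y, top Z: go to s2, push XZ → (s2, xxy, XZ)
  read x, top X: go to s1, push AX → (s1, xy, AXZ)
  read x, top A: go to s2, push X → (s2, y, XXZ)
  read y, top X: go to s0, push ε → (s0, ε, XZ)
All input consumed in state s0 with stack XZ.

XZ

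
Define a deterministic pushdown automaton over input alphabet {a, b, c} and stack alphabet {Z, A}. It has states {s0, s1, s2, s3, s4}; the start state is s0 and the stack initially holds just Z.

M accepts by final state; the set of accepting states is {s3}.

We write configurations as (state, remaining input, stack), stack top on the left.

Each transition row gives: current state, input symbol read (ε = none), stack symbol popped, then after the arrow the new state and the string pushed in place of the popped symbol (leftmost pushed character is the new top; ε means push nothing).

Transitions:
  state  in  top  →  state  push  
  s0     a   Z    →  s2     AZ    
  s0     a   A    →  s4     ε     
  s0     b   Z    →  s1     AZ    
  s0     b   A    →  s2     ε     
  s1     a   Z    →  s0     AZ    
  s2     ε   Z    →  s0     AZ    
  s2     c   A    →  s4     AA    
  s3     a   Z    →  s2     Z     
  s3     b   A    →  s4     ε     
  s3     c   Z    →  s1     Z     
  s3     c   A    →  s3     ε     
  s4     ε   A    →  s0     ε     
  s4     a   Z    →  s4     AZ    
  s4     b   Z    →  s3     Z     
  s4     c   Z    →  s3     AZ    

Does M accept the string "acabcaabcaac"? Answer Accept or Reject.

Accept

(s0, acabcaabcaac, Z) ⊢ (s2, cabcaabcaac, AZ) ⊢ (s4, abcaabcaac, AAZ) ⊢ (s0, abcaabcaac, AZ) ⊢ (s4, bcaabcaac, Z) ⊢ (s3, caabcaac, Z) ⊢ (s1, aabcaac, Z) ⊢ (s0, abcaac, AZ) ⊢ (s4, bcaac, Z) ⊢ (s3, caac, Z) ⊢ (s1, aac, Z) ⊢ (s0, ac, AZ) ⊢ (s4, c, Z) ⊢ (s3, ε, AZ)
All input consumed; state s3 ∈ F.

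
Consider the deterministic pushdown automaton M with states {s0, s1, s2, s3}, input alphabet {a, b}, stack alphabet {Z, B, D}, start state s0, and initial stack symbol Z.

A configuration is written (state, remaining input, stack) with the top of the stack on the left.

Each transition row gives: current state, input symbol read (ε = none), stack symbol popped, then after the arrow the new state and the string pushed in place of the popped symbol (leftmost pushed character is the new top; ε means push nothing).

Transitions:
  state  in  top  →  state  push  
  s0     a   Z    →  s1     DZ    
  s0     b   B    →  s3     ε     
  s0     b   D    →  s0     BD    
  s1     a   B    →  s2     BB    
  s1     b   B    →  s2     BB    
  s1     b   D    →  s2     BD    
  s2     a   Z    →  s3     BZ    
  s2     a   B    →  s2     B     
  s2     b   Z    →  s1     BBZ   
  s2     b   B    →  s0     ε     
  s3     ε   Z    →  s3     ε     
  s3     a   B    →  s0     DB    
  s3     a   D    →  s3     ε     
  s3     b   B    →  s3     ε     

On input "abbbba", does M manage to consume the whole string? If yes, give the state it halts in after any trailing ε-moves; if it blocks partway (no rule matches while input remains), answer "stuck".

s3

(s0, abbbba, Z) ⊢ (s1, bbbba, DZ) ⊢ (s2, bbba, BDZ) ⊢ (s0, bba, DZ) ⊢ (s0, ba, BDZ) ⊢ (s3, a, DZ) ⊢ (s3, ε, Z) ⊢ (s3, ε, ε)
All input consumed; M is in state s3.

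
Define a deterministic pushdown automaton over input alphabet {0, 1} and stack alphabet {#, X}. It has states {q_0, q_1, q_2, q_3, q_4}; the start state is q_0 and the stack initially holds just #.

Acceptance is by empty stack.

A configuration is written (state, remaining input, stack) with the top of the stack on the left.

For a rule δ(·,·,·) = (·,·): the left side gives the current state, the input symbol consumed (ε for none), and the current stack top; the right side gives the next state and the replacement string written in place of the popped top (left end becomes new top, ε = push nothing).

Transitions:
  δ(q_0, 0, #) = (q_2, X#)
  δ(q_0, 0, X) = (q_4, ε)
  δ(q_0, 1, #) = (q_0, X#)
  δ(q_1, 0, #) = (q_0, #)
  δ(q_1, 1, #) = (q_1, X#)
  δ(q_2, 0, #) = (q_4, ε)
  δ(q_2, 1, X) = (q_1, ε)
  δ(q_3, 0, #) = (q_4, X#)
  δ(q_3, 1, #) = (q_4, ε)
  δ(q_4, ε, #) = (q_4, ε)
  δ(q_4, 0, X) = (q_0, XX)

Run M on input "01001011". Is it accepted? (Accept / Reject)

(q_0, 01001011, #) ⊢ (q_2, 1001011, X#) ⊢ (q_1, 001011, #) ⊢ (q_0, 01011, #) ⊢ (q_2, 1011, X#) ⊢ (q_1, 011, #) ⊢ (q_0, 11, #) ⊢ (q_0, 1, X#)
No transition applies at (q_0, 1, X#); input not fully consumed.

Reject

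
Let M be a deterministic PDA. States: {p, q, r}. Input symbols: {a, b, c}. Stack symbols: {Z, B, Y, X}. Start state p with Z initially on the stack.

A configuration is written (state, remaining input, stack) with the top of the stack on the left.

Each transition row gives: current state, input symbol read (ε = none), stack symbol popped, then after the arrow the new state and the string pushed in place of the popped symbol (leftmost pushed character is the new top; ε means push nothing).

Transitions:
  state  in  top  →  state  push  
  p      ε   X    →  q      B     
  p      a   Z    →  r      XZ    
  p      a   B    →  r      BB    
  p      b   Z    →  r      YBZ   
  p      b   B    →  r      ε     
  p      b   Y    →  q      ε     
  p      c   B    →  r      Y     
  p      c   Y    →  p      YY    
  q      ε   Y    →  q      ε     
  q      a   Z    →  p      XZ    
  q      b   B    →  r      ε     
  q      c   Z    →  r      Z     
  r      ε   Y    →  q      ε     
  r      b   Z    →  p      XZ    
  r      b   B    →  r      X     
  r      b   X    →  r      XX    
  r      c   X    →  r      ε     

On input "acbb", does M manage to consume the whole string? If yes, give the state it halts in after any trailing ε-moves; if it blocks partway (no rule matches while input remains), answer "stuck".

(p, acbb, Z) ⊢ (r, cbb, XZ) ⊢ (r, bb, Z) ⊢ (p, b, XZ) ⊢ (q, b, BZ) ⊢ (r, ε, Z)
All input consumed; M is in state r.

r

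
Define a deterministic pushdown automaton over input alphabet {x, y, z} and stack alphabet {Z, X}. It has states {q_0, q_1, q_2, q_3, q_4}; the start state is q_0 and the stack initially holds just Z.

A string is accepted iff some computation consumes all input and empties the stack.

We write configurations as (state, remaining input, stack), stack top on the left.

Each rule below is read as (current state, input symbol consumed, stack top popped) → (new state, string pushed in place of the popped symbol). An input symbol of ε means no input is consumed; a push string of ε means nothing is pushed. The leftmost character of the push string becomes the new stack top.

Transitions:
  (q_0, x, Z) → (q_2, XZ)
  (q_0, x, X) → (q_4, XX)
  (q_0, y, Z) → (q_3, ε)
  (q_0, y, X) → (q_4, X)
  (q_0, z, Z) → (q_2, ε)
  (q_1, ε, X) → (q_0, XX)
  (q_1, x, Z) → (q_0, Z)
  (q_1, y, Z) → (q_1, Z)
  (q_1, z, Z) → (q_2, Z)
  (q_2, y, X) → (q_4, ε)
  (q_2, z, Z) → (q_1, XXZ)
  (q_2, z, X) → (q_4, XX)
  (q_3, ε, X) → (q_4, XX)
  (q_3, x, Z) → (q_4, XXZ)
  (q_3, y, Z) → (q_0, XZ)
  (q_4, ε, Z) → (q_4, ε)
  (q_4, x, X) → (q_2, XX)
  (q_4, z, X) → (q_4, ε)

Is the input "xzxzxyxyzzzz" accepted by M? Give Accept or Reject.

Accept

(q_0, xzxzxyxyzzzz, Z)
  read x, top Z: go to q_2, push XZ → (q_2, zxzxyxyzzzz, XZ)
  read z, top X: go to q_4, push XX → (q_4, xzxyxyzzzz, XXZ)
  read x, top X: go to q_2, push XX → (q_2, zxyxyzzzz, XXXZ)
  read z, top X: go to q_4, push XX → (q_4, xyxyzzzz, XXXXZ)
  read x, top X: go to q_2, push XX → (q_2, yxyzzzz, XXXXXZ)
  read y, top X: go to q_4, push ε → (q_4, xyzzzz, XXXXZ)
  read x, top X: go to q_2, push XX → (q_2, yzzzz, XXXXXZ)
  read y, top X: go to q_4, push ε → (q_4, zzzz, XXXXZ)
  read z, top X: go to q_4, push ε → (q_4, zzz, XXXZ)
  read z, top X: go to q_4, push ε → (q_4, zz, XXZ)
  read z, top X: go to q_4, push ε → (q_4, z, XZ)
  read z, top X: go to q_4, push ε → (q_4, ε, Z)
  ε-move, top Z: go to q_4, push ε → (q_4, ε, ε)
All input consumed and the stack is empty.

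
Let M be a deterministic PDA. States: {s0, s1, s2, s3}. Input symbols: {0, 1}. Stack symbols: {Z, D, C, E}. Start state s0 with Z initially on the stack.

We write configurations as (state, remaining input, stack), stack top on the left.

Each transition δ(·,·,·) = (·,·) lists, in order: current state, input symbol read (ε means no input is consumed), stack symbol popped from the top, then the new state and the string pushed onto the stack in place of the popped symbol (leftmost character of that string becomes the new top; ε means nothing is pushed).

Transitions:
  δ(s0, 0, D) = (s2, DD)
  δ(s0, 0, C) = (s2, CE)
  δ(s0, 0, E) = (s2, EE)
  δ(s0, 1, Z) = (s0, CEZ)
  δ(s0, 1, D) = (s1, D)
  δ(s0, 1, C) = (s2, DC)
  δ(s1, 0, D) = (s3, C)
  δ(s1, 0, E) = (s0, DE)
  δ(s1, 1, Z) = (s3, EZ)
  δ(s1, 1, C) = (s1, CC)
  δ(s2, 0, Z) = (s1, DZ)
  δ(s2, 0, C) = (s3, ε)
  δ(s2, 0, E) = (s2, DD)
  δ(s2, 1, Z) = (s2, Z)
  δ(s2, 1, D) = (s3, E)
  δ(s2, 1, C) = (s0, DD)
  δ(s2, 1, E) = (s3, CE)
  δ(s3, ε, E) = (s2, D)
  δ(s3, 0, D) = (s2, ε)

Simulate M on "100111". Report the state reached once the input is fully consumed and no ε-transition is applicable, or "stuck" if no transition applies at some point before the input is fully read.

s2

(s0, 100111, Z)
  read 1, top Z: go to s0, push CEZ → (s0, 00111, CEZ)
  read 0, top C: go to s2, push CE → (s2, 0111, CEEZ)
  read 0, top C: go to s3, push ε → (s3, 111, EEZ)
  ε-move, top E: go to s2, push D → (s2, 111, DEZ)
  read 1, top D: go to s3, push E → (s3, 11, EEZ)
  ε-move, top E: go to s2, push D → (s2, 11, DEZ)
  read 1, top D: go to s3, push E → (s3, 1, EEZ)
  ε-move, top E: go to s2, push D → (s2, 1, DEZ)
  read 1, top D: go to s3, push E → (s3, ε, EEZ)
  ε-move, top E: go to s2, push D → (s2, ε, DEZ)
All input consumed; M is in state s2.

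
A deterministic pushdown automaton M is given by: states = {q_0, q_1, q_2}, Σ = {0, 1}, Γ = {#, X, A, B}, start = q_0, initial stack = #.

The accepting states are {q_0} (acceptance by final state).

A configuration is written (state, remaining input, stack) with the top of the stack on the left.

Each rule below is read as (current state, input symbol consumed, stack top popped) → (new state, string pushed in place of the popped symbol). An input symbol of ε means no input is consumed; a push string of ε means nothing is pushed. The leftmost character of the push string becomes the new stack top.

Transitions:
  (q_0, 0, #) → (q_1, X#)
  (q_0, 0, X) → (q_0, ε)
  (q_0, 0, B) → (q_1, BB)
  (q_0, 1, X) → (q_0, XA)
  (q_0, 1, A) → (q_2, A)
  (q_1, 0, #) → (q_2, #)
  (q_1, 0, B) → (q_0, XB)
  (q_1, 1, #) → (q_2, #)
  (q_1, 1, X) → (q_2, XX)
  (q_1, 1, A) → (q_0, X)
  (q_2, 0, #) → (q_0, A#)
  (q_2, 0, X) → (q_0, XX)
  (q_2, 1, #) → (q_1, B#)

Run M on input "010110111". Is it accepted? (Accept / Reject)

(q_0, 010110111, #)
  read 0, top #: go to q_1, push X# → (q_1, 10110111, X#)
  read 1, top X: go to q_2, push XX → (q_2, 0110111, XX#)
  read 0, top X: go to q_0, push XX → (q_0, 110111, XXX#)
  read 1, top X: go to q_0, push XA → (q_0, 10111, XAXX#)
  read 1, top X: go to q_0, push XA → (q_0, 0111, XAAXX#)
  read 0, top X: go to q_0, push ε → (q_0, 111, AAXX#)
  read 1, top A: go to q_2, push A → (q_2, 11, AAXX#)
No transition applies at (q_2, 11, AAXX#); input not fully consumed.

Reject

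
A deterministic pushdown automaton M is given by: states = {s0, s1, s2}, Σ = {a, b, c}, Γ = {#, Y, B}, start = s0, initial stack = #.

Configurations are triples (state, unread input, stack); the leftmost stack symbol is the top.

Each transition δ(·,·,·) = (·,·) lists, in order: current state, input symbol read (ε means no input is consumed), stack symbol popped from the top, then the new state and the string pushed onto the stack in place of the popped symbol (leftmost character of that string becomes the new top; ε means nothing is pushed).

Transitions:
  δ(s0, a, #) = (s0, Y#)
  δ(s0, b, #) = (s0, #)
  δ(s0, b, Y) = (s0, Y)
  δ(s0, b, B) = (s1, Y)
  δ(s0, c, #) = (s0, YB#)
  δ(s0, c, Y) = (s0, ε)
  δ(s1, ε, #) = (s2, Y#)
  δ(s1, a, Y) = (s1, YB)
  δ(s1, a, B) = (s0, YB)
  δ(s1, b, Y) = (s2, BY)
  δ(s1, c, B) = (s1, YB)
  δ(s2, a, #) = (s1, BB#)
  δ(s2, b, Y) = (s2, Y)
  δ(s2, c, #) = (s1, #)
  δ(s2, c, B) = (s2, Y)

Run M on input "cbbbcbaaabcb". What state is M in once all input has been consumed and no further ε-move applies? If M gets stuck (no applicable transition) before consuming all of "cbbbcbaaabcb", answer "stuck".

(s0, cbbbcbaaabcb, #)
  read c, top #: go to s0, push YB# → (s0, bbbcbaaabcb, YB#)
  read b, top Y: go to s0, push Y → (s0, bbcbaaabcb, YB#)
  read b, top Y: go to s0, push Y → (s0, bcbaaabcb, YB#)
  read b, top Y: go to s0, push Y → (s0, cbaaabcb, YB#)
  read c, top Y: go to s0, push ε → (s0, baaabcb, B#)
  read b, top B: go to s1, push Y → (s1, aaabcb, Y#)
  read a, top Y: go to s1, push YB → (s1, aabcb, YB#)
  read a, top Y: go to s1, push YB → (s1, abcb, YBB#)
  read a, top Y: go to s1, push YB → (s1, bcb, YBBB#)
  read b, top Y: go to s2, push BY → (s2, cb, BYBBB#)
  read c, top B: go to s2, push Y → (s2, b, YYBBB#)
  read b, top Y: go to s2, push Y → (s2, ε, YYBBB#)
All input consumed; M is in state s2.

s2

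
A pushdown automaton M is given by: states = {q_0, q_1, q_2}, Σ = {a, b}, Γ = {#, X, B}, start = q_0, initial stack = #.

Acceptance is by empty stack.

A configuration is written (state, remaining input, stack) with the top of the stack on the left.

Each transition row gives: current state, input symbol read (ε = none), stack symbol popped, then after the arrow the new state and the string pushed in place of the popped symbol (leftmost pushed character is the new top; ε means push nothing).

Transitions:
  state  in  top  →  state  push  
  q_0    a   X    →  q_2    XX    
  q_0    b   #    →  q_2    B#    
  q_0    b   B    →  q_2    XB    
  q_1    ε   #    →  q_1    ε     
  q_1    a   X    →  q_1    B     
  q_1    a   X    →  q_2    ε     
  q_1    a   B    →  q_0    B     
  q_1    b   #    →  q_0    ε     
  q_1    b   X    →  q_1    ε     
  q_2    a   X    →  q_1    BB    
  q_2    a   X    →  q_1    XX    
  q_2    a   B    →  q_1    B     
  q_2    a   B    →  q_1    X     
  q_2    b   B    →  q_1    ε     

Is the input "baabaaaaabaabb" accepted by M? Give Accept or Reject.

One accepting computation: (q_0, baabaaaaabaabb, #) ⊢ (q_2, aabaaaaabaabb, B#) ⊢ (q_1, abaaaaabaabb, B#) ⊢ (q_0, baaaaabaabb, B#) ⊢ (q_2, aaaaabaabb, XB#) ⊢ (q_1, aaaabaabb, XXB#) ⊢ (q_2, aaabaabb, XB#) ⊢ (q_1, aabaabb, XXB#) ⊢ (q_2, abaabb, XB#) ⊢ (q_1, baabb, XXB#) ⊢ (q_1, aabb, XB#) ⊢ (q_2, abb, B#) ⊢ (q_1, bb, X#) ⊢ (q_1, b, #) ⊢ (q_0, ε, ε)
All input consumed and the stack is empty.

Accept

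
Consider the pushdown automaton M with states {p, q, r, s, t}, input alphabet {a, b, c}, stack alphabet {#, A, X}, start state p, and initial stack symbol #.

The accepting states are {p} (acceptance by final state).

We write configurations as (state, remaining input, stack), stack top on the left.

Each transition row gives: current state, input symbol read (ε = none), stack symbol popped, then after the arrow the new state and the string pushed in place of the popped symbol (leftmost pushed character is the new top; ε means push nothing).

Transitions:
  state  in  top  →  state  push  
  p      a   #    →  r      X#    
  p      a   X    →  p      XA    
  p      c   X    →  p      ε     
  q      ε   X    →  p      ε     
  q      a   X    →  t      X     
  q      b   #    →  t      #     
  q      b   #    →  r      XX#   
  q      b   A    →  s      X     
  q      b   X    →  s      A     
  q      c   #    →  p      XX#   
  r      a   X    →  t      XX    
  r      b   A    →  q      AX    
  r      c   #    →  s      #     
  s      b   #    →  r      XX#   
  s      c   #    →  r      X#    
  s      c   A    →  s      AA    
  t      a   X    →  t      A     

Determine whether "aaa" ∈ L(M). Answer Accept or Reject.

No computation consumes all input and reaches a final state.

Reject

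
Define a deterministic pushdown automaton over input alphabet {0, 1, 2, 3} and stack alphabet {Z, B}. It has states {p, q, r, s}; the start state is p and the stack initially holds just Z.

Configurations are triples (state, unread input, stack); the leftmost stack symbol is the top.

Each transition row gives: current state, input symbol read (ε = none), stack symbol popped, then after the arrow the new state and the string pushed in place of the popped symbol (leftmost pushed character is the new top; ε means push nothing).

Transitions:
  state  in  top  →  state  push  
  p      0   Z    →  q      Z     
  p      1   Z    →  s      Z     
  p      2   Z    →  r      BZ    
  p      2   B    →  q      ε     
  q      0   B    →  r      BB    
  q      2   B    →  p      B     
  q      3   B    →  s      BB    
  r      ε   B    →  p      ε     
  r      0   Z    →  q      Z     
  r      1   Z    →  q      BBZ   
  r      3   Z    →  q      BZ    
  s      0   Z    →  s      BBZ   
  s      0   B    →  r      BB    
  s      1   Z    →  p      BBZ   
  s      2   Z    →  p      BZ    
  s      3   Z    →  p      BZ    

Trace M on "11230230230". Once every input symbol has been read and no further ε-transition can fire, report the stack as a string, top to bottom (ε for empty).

BBZ

(p, 11230230230, Z) ⊢ (s, 1230230230, Z) ⊢ (p, 230230230, BBZ) ⊢ (q, 30230230, BZ) ⊢ (s, 0230230, BBZ) ⊢ (r, 230230, BBBZ) ⊢ (p, 230230, BBZ) ⊢ (q, 30230, BZ) ⊢ (s, 0230, BBZ) ⊢ (r, 230, BBBZ) ⊢ (p, 230, BBZ) ⊢ (q, 30, BZ) ⊢ (s, 0, BBZ) ⊢ (r, ε, BBBZ) ⊢ (p, ε, BBZ)
All input consumed in state p with stack BBZ.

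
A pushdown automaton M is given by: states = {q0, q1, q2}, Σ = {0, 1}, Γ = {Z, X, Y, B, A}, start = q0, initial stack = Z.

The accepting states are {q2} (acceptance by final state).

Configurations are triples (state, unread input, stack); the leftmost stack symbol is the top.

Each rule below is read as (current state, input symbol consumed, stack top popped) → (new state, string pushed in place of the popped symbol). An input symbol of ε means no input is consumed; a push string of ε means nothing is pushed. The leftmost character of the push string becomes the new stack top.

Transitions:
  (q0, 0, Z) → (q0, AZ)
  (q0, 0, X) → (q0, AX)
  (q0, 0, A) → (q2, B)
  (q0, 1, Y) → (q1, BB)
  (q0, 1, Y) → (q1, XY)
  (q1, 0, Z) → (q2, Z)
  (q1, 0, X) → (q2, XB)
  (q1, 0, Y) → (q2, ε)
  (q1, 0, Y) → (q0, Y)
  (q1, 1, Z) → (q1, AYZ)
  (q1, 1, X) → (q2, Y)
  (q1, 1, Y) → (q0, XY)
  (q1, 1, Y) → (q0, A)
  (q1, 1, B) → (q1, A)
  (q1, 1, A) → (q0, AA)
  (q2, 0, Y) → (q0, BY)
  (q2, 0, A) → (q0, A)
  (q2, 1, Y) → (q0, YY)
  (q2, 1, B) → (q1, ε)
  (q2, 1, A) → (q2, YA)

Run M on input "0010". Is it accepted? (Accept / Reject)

Accept

One accepting computation: (q0, 0010, Z) ⊢ (q0, 010, AZ) ⊢ (q2, 10, BZ) ⊢ (q1, 0, Z) ⊢ (q2, ε, Z)
All input consumed and state q2 ∈ F.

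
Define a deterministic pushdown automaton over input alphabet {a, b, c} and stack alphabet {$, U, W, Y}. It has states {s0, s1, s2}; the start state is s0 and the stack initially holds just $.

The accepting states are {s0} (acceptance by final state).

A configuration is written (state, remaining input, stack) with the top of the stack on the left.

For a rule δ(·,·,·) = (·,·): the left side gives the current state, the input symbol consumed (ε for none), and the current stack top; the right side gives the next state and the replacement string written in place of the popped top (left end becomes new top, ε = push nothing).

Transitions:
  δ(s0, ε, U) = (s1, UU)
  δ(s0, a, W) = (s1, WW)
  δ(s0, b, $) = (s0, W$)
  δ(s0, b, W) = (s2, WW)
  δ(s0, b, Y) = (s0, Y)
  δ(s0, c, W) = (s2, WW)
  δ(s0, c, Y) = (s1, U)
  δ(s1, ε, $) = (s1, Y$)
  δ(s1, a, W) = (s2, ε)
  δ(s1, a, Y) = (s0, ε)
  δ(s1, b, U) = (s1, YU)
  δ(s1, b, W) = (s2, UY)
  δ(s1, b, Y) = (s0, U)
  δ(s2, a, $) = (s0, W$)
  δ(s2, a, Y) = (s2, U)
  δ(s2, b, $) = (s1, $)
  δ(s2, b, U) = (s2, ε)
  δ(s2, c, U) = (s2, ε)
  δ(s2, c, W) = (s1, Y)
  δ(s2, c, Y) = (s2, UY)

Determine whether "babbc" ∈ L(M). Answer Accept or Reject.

Reject

(s0, babbc, $)
  read b, top $: go to s0, push W$ → (s0, abbc, W$)
  read a, top W: go to s1, push WW → (s1, bbc, WW$)
  read b, top W: go to s2, push UY → (s2, bc, UYW$)
  read b, top U: go to s2, push ε → (s2, c, YW$)
  read c, top Y: go to s2, push UY → (s2, ε, UYW$)
All input consumed; state s2 ∉ F and no further ε-move applies.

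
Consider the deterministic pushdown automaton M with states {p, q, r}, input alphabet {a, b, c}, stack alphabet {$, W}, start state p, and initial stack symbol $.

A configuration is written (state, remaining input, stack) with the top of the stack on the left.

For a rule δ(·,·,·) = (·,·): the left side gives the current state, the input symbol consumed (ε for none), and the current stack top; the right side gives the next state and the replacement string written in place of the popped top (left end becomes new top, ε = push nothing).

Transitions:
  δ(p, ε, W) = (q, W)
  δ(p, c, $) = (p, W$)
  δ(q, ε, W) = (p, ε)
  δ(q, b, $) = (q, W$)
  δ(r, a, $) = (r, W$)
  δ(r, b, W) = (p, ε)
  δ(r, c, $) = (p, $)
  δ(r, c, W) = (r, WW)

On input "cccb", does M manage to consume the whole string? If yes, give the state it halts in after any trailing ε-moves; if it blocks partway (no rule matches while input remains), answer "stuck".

stuck

(p, cccb, $) ⊢ (p, ccb, W$) ⊢ (q, ccb, W$) ⊢ (p, ccb, $) ⊢ (p, cb, W$) ⊢ (q, cb, W$) ⊢ (p, cb, $) ⊢ (p, b, W$) ⊢ (q, b, W$) ⊢ (p, b, $)
No transition for (p, b, top $); M blocks with input b remaining.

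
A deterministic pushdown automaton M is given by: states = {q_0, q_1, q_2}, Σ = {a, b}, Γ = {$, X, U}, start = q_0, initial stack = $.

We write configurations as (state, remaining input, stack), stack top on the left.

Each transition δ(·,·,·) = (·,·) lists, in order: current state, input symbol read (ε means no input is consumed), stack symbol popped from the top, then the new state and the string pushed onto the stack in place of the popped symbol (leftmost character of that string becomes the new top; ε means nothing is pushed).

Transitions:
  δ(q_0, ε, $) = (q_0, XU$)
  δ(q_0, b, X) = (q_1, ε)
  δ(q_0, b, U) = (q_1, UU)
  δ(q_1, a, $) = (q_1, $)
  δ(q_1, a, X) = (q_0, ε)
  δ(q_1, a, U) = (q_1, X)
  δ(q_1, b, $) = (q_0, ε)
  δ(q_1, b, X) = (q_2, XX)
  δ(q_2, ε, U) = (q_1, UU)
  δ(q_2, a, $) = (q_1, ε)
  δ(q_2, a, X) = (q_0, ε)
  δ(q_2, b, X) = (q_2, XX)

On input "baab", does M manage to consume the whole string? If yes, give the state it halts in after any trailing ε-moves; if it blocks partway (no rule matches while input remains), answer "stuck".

q_1

(q_0, baab, $)
  ε-move, top $: go to q_0, push XU$ → (q_0, baab, XU$)
  read b, top X: go to q_1, push ε → (q_1, aab, U$)
  read a, top U: go to q_1, push X → (q_1, ab, X$)
  read a, top X: go to q_0, push ε → (q_0, b, $)
  ε-move, top $: go to q_0, push XU$ → (q_0, b, XU$)
  read b, top X: go to q_1, push ε → (q_1, ε, U$)
All input consumed; M is in state q_1.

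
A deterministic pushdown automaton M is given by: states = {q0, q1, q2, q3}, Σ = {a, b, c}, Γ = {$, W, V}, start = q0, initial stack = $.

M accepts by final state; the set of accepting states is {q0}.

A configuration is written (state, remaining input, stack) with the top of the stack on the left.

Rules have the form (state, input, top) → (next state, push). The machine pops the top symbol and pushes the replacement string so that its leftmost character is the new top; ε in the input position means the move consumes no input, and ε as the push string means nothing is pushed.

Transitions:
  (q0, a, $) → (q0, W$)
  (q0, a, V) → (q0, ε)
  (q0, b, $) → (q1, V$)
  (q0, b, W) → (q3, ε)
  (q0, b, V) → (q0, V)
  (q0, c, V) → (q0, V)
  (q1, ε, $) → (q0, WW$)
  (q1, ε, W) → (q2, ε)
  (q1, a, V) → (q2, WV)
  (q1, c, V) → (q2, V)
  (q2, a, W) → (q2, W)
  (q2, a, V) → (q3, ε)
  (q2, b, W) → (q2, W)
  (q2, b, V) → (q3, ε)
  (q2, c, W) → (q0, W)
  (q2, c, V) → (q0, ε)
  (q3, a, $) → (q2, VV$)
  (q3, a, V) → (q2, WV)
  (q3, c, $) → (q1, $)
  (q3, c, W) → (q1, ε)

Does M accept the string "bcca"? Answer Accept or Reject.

Accept

(q0, bcca, $)
  read b, top $: go to q1, push V$ → (q1, cca, V$)
  read c, top V: go to q2, push V → (q2, ca, V$)
  read c, top V: go to q0, push ε → (q0, a, $)
  read a, top $: go to q0, push W$ → (q0, ε, W$)
All input consumed; state q0 ∈ F.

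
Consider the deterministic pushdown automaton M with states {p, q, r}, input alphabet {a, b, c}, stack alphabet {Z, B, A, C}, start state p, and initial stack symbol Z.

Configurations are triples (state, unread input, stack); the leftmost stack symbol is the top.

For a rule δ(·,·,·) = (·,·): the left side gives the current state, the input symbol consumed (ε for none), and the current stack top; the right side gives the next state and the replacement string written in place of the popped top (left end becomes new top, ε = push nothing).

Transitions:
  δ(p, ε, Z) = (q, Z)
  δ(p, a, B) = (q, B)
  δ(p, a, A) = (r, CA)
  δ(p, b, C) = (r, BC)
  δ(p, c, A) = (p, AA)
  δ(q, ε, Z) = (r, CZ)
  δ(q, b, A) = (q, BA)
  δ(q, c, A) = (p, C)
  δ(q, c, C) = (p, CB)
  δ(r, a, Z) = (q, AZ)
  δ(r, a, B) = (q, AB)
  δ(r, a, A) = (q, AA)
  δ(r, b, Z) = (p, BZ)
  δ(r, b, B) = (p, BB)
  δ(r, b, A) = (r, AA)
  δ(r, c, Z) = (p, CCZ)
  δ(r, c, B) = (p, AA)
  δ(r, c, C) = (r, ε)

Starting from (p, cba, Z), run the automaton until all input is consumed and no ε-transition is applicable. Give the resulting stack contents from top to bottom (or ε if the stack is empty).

(p, cba, Z)
  ε-move, top Z: go to q, push Z → (q, cba, Z)
  ε-move, top Z: go to r, push CZ → (r, cba, CZ)
  read c, top C: go to r, push ε → (r, ba, Z)
  read b, top Z: go to p, push BZ → (p, a, BZ)
  read a, top B: go to q, push B → (q, ε, BZ)
All input consumed in state q with stack BZ.

BZ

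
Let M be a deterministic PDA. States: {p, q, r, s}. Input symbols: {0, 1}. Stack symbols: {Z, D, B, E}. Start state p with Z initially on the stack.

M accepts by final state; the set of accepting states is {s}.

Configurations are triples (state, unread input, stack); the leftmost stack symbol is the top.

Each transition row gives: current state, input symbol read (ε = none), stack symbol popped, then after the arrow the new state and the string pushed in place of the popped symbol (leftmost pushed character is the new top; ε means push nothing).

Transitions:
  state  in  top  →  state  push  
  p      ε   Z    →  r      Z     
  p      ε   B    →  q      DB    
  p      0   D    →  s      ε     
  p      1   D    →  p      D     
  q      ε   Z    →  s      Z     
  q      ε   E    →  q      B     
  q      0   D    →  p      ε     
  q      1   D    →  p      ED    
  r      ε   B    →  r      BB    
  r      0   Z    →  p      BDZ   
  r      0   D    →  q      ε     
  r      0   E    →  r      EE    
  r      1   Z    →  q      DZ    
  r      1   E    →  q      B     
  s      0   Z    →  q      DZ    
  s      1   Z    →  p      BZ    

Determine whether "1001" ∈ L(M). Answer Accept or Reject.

Reject

(p, 1001, Z)
  ε-move, top Z: go to r, push Z → (r, 1001, Z)
  read 1, top Z: go to q, push DZ → (q, 001, DZ)
  read 0, top D: go to p, push ε → (p, 01, Z)
  ε-move, top Z: go to r, push Z → (r, 01, Z)
  read 0, top Z: go to p, push BDZ → (p, 1, BDZ)
  ε-move, top B: go to q, push DB → (q, 1, DBDZ)
  read 1, top D: go to p, push ED → (p, ε, EDBDZ)
All input consumed; state p ∉ F and no further ε-move applies.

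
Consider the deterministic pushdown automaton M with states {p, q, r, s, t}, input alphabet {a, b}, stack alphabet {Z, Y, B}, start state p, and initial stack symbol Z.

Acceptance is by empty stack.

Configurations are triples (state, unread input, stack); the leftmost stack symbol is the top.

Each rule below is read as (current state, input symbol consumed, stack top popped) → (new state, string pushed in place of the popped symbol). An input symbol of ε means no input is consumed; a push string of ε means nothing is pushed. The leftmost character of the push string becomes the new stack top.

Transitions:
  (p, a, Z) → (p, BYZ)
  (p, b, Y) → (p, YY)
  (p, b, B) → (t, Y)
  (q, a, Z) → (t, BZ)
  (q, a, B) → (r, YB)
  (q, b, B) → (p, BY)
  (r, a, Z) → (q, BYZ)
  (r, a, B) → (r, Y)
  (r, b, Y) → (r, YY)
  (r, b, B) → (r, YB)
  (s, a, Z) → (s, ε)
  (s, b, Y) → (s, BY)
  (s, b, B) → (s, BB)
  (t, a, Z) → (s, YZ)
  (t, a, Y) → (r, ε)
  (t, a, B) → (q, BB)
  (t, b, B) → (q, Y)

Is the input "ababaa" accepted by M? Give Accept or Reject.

(p, ababaa, Z)
  read a, top Z: go to p, push BYZ → (p, babaa, BYZ)
  read b, top B: go to t, push Y → (t, abaa, YYZ)
  read a, top Y: go to r, push ε → (r, baa, YZ)
  read b, top Y: go to r, push YY → (r, aa, YYZ)
No transition applies at (r, aa, YYZ); input not fully consumed.

Reject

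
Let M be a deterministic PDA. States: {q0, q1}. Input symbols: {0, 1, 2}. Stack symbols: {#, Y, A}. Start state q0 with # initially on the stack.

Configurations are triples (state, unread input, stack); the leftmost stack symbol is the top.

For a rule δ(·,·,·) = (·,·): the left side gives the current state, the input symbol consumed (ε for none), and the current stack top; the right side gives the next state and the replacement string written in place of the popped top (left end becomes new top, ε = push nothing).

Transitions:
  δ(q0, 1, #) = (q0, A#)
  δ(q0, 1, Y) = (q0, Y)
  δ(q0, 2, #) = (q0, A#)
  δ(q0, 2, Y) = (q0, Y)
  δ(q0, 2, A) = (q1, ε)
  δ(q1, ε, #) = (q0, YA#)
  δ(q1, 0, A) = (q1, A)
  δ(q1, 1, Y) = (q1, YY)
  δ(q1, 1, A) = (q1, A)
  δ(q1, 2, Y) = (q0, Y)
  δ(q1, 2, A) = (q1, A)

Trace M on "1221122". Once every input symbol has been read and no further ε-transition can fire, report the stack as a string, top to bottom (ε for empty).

(q0, 1221122, #)
  read 1, top #: go to q0, push A# → (q0, 221122, A#)
  read 2, top A: go to q1, push ε → (q1, 21122, #)
  ε-move, top #: go to q0, push YA# → (q0, 21122, YA#)
  read 2, top Y: go to q0, push Y → (q0, 1122, YA#)
  read 1, top Y: go to q0, push Y → (q0, 122, YA#)
  read 1, top Y: go to q0, push Y → (q0, 22, YA#)
  read 2, top Y: go to q0, push Y → (q0, 2, YA#)
  read 2, top Y: go to q0, push Y → (q0, ε, YA#)
All input consumed in state q0 with stack YA#.

YA#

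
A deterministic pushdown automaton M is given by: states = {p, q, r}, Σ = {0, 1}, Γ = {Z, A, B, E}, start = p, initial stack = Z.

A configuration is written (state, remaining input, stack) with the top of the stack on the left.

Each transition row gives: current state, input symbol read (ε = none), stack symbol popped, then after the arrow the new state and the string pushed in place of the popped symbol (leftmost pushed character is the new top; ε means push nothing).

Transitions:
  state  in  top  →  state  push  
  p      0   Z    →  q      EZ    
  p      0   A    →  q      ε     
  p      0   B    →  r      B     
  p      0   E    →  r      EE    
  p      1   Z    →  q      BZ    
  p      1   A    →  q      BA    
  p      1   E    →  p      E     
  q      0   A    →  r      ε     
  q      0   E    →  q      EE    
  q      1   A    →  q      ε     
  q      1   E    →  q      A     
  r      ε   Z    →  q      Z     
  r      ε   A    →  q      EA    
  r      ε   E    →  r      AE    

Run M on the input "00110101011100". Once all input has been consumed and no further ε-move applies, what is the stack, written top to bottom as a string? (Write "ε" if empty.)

(p, 00110101011100, Z) ⊢ (q, 0110101011100, EZ) ⊢ (q, 110101011100, EEZ) ⊢ (q, 10101011100, AEZ) ⊢ (q, 0101011100, EZ) ⊢ (q, 101011100, EEZ) ⊢ (q, 01011100, AEZ) ⊢ (r, 1011100, EZ) ⊢ (r, 1011100, AEZ) ⊢ (q, 1011100, EAEZ) ⊢ (q, 011100, AAEZ) ⊢ (r, 11100, AEZ) ⊢ (q, 11100, EAEZ) ⊢ (q, 1100, AAEZ) ⊢ (q, 100, AEZ) ⊢ (q, 00, EZ) ⊢ (q, 0, EEZ) ⊢ (q, ε, EEEZ)
All input consumed in state q with stack EEEZ.

EEEZ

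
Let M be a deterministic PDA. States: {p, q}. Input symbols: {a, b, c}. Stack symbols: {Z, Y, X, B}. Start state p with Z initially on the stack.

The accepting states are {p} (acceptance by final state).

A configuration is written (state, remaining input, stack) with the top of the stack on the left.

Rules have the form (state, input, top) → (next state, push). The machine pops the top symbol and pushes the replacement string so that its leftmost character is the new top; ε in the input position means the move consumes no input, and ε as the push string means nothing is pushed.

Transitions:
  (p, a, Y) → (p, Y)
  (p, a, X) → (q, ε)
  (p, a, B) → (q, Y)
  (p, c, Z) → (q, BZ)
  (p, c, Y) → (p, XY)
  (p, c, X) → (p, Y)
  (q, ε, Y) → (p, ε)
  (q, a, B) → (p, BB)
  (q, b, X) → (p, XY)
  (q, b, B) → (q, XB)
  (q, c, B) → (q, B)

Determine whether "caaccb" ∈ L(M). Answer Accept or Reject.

(p, caaccb, Z) ⊢ (q, aaccb, BZ) ⊢ (p, accb, BBZ) ⊢ (q, ccb, YBZ) ⊢ (p, ccb, BZ)
No transition applies at (p, ccb, BZ); input not fully consumed.

Reject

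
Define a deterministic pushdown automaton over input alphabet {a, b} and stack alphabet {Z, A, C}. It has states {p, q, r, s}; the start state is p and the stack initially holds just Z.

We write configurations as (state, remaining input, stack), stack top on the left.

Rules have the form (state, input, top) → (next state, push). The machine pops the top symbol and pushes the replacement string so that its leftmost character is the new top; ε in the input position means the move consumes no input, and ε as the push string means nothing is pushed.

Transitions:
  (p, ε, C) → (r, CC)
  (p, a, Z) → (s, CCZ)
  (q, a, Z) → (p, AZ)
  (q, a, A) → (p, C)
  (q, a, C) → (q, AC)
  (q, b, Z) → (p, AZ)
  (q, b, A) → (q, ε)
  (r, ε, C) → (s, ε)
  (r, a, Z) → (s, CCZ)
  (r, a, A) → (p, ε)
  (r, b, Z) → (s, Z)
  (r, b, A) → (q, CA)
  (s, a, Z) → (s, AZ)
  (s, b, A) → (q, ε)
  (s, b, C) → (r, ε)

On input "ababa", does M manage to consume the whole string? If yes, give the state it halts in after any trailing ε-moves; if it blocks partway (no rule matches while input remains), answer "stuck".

p

(p, ababa, Z)
  read a, top Z: go to s, push CCZ → (s, baba, CCZ)
  read b, top C: go to r, push ε → (r, aba, CZ)
  ε-move, top C: go to s, push ε → (s, aba, Z)
  read a, top Z: go to s, push AZ → (s, ba, AZ)
  read b, top A: go to q, push ε → (q, a, Z)
  read a, top Z: go to p, push AZ → (p, ε, AZ)
All input consumed; M is in state p.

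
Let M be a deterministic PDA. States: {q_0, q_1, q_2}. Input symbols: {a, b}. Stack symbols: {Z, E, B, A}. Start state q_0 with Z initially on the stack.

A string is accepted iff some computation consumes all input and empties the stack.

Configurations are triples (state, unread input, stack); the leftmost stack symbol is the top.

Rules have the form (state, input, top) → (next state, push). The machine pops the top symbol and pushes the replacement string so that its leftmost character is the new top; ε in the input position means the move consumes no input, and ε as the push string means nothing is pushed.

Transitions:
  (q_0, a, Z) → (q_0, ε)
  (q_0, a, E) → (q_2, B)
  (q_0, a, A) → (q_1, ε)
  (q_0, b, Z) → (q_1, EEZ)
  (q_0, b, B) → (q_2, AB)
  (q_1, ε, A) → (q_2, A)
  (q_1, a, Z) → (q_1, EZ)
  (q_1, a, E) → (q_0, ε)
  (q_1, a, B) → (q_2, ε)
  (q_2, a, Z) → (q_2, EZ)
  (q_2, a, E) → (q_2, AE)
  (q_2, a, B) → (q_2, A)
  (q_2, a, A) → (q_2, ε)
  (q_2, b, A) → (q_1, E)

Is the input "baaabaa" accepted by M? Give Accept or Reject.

(q_0, baaabaa, Z)
  read b, top Z: go to q_1, push EEZ → (q_1, aaabaa, EEZ)
  read a, top E: go to q_0, push ε → (q_0, aabaa, EZ)
  read a, top E: go to q_2, push B → (q_2, abaa, BZ)
  read a, top B: go to q_2, push A → (q_2, baa, AZ)
  read b, top A: go to q_1, push E → (q_1, aa, EZ)
  read a, top E: go to q_0, push ε → (q_0, a, Z)
  read a, top Z: go to q_0, push ε → (q_0, ε, ε)
All input consumed and the stack is empty.

Accept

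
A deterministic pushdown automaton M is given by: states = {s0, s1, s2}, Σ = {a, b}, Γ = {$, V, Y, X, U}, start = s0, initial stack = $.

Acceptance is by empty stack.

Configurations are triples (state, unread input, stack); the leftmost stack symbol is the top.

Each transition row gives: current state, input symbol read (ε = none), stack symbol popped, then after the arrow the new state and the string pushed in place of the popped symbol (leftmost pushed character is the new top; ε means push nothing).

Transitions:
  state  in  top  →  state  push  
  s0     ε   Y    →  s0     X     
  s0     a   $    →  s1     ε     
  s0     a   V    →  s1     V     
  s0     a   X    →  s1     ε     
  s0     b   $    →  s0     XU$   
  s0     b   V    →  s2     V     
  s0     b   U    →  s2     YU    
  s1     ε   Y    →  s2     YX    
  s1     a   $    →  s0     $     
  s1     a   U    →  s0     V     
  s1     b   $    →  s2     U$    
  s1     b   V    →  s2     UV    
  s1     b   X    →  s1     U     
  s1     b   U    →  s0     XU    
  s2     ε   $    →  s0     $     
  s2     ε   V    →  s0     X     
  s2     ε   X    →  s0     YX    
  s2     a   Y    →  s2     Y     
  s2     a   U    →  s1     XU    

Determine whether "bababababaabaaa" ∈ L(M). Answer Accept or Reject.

Accept

(s0, bababababaabaaa, $)
  read b, top $: go to s0, push XU$ → (s0, ababababaabaaa, XU$)
  read a, top X: go to s1, push ε → (s1, babababaabaaa, U$)
  read b, top U: go to s0, push XU → (s0, abababaabaaa, XU$)
  read a, top X: go to s1, push ε → (s1, bababaabaaa, U$)
  read b, top U: go to s0, push XU → (s0, ababaabaaa, XU$)
  read a, top X: go to s1, push ε → (s1, babaabaaa, U$)
  read b, top U: go to s0, push XU → (s0, abaabaaa, XU$)
  read a, top X: go to s1, push ε → (s1, baabaaa, U$)
  read b, top U: go to s0, push XU → (s0, aabaaa, XU$)
  read a, top X: go to s1, push ε → (s1, abaaa, U$)
  read a, top U: go to s0, push V → (s0, baaa, V$)
  read b, top V: go to s2, push V → (s2, aaa, V$)
  ε-move, top V: go to s0, push X → (s0, aaa, X$)
  read a, top X: go to s1, push ε → (s1, aa, $)
  read a, top $: go to s0, push $ → (s0, a, $)
  read a, top $: go to s1, push ε → (s1, ε, ε)
All input consumed and the stack is empty.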